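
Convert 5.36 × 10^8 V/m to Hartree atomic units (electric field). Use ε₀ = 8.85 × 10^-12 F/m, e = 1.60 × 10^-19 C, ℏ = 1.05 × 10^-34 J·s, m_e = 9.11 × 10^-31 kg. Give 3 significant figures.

atomic unit of electric field: E_au = E_h/(e a₀) = m_e²e⁵/((4πε₀)³ℏ⁴) = 5.20 × 10^11 V/m.
5.36 × 10^8 / 5.20 × 10^11 = 1.03 × 10^-3

1.03 × 10^-3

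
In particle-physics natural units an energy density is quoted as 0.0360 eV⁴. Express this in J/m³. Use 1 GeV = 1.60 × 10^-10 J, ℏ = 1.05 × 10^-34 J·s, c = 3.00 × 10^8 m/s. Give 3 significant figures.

[E]/[L]³ = [E]⁴/(ℏc)³; restore (ℏc)⁻³.
1 GeV⁴ → 1/(ℏc)³ × (1 GeV in J)⁴ = 2.10 × 10^37 J/m³.
Convert the energy scale: 0.0360 eV⁴ = 3.60 × 10^-38 GeV⁴.
Result: 3.60 × 10^-38 × 2.10 × 10^37 = 0.755 J/m³.

0.755 J/m³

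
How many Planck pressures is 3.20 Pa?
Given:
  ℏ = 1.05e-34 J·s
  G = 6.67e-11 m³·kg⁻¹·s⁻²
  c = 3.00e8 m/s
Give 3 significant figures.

6.84e-114

Planck pressure: p_P = c⁷/(ℏG²) = 4.68e113 Pa.
3.20 / 4.68e113 = 6.84e-114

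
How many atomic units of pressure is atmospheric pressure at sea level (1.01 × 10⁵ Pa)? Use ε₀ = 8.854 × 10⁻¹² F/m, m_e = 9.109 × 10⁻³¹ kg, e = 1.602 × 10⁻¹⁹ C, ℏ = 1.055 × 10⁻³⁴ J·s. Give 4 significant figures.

3.448 × 10⁻⁹

atomic unit of pressure: P_au = E_h/a₀³ = m_e⁴e¹⁰/((4πε₀)⁵ℏ⁸) = 2.929 × 10¹³ Pa.
1.01 × 10⁵ / 2.929 × 10¹³ = 3.448 × 10⁻⁹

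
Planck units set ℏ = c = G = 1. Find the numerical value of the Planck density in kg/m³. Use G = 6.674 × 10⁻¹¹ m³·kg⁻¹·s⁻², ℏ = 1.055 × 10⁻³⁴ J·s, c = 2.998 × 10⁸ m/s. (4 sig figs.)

5.154 × 10⁹⁶ kg/m³

Dimensional analysis gives ρ_P = c⁵/(ℏG²).
  = 2.422 × 10⁴² / 4.699 × 10⁻⁵⁵
  = 5.154 × 10⁹⁶ kg/m³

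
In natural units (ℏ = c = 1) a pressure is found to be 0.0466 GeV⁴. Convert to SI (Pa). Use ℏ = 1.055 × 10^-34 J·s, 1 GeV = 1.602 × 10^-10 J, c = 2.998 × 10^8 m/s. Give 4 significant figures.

9.700 × 10^35 Pa

Pressure is [E]/[L]³ = [E]⁴/(ℏc)³.
1 GeV⁴ → 1/(ℏc)³ × (1 GeV in J)⁴ = 2.082 × 10^37 Pa.
Result: 0.0466 × 2.082 × 10^37 = 9.700 × 10^35 Pa.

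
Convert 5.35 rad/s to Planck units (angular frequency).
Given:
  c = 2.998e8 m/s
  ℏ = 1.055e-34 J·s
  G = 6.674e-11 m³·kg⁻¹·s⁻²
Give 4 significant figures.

Planck angular frequency: ω_P = √(c⁵/(ℏG)) = 1.855e43 rad/s.
5.35 / 1.855e43 = 2.885e-43

2.885e-43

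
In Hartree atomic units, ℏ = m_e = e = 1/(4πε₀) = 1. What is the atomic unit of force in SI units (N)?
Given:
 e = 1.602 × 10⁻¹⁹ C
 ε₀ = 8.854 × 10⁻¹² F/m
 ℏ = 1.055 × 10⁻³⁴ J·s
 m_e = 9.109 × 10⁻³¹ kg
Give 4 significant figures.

The unique combination of the constants set to 1 with dimensions of force is F_au = E_h/a₀ = m_e²e⁶/((4πε₀)³ℏ⁴).
E_h = 4.354 × 10⁻¹⁸ J
a₀ = 5.297 × 10⁻¹¹ m
E_h/a₀ = 8.220 × 10⁻⁸ N

8.220 × 10⁻⁸ N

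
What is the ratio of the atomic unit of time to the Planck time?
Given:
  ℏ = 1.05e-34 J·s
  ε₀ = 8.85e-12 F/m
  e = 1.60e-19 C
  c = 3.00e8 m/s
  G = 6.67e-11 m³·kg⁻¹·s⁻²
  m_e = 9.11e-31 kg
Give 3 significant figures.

atomic unit of time: τ_au = (4πε₀)²ℏ³/(m_e e⁴) = 2.40e-17 s
Planck time: t_P = √(ℏG/c⁵) = 5.37e-44 s
ratio = 2.40e-17 / 5.37e-44 = 4.47e26

4.47e26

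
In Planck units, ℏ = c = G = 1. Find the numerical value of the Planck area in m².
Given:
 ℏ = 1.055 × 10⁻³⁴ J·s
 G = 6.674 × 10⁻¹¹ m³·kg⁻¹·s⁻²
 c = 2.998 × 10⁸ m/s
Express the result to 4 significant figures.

Dimensional analysis gives A_P = ℏG/c³.
  = 7.041 × 10⁻⁴⁵ / 2.695 × 10²⁵
  = 2.613 × 10⁻⁷⁰ m²

2.613 × 10⁻⁷⁰ m²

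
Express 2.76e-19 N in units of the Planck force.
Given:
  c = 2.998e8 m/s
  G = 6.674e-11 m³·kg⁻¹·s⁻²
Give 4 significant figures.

Planck force: F_P = c⁴/G = 1.210e44 N.
2.76e-19 / 1.210e44 = 2.280e-63

2.280e-63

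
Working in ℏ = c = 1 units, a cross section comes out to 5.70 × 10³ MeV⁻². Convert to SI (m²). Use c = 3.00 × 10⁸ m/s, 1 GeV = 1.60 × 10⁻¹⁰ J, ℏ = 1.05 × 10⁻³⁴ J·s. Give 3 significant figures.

Area is [L]² = [E]⁻²·(ℏc)²; restore (ℏc)².
1 GeV⁻² → (ℏc)² × (1 GeV in J)⁻² = 3.88 × 10⁻³² m².
Convert the energy scale: 5.70 × 10³ MeV⁻² = 5.70 × 10⁹ GeV⁻².
Result: 5.70 × 10⁹ × 3.88 × 10⁻³² = 2.21 × 10⁻²² m².

2.21 × 10⁻²² m²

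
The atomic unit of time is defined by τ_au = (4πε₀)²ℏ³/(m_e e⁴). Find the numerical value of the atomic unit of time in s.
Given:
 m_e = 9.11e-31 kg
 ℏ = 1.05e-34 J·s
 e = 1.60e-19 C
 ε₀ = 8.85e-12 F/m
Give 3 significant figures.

2.40e-17 s

τ_au = (4πε₀)²ℏ³/(m_e e⁴)
E_h = 4.38e-18 J
ℏ/E_h = 2.40e-17 s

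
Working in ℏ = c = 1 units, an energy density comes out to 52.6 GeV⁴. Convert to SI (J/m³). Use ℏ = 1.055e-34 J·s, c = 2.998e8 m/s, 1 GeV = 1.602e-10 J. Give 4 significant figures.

1.095e39 J/m³

[E]/[L]³ = [E]⁴/(ℏc)³; restore (ℏc)⁻³.
1 GeV⁴ → 1/(ℏc)³ × (1 GeV in J)⁴ = 2.082e37 J/m³.
Result: 52.6 × 2.082e37 = 1.095e39 J/m³.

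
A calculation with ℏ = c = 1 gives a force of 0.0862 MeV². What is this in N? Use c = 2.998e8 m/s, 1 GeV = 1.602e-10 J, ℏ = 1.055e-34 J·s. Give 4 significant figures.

Force is [E]/[L] = [E]²/(ℏc); restore (ℏc)⁻¹.
1 GeV² → 1/(ℏc) × (1 GeV in J)² = 8.114e5 N.
Convert the energy scale: 0.0862 MeV² = 8.62e-8 GeV².
Result: 8.62e-8 × 8.114e5 = 0.06994 N.

0.06994 N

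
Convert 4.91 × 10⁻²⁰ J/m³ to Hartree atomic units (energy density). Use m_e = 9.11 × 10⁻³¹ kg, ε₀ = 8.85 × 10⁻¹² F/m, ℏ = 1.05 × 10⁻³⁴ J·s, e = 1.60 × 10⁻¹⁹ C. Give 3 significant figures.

1.63 × 10⁻³³

atomic unit of energy density: u_au = E_h/a₀³ = m_e⁴e¹⁰/((4πε₀)⁵ℏ⁸) = 3.01 × 10¹³ J/m³.
4.91 × 10⁻²⁰ / 3.01 × 10¹³ = 1.63 × 10⁻³³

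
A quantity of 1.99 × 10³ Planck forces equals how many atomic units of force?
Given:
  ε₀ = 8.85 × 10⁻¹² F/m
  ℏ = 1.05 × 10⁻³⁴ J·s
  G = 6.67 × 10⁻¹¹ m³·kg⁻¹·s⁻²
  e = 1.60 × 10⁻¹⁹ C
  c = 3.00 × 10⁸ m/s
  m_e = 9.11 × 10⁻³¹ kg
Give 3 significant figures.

Planck force: F_P = c⁴/G = 1.21 × 10⁴⁴ N
atomic unit of force: F_au = E_h/a₀ = m_e²e⁶/((4πε₀)³ℏ⁴) = 8.33 × 10⁻⁸ N
1.99 × 10³ × 1.21 × 10⁴⁴ / 8.33 × 10⁻⁸ = 2.90 × 10⁵⁴

2.90 × 10⁵⁴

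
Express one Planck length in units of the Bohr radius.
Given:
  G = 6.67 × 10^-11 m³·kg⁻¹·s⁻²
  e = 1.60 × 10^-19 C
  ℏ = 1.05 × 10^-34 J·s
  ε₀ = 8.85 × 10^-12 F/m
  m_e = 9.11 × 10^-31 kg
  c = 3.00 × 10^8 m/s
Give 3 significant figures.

3.06 × 10^-25

Planck length: ℓ_P = √(ℏG/c³) = 1.61 × 10^-35 m
Bohr radius: a₀ = 4πε₀ℏ²/(m_e e²) = 5.26 × 10^-11 m
ratio = 1.61 × 10^-35 / 5.26 × 10^-11 = 3.06 × 10^-25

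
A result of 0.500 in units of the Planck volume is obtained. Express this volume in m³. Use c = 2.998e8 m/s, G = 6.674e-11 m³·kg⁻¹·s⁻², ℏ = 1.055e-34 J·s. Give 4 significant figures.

2.112e-105 m³

One Planck volume: V_P = (ℏG/c³)^(3/2) = 4.224e-105 m³.
0.500 × 4.224e-105 m³ = 2.112e-105 m³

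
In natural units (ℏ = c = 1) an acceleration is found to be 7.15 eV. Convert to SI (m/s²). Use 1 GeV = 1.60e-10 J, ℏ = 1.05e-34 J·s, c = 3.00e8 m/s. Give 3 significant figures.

Acceleration is [L]/[T]² = c·[E]/ℏ.
1 GeV → c/ℏ × (1 GeV in J) = 4.57e32 m/s².
Convert the energy scale: 7.15 eV = 7.15e-9 GeV.
Result: 7.15e-9 × 4.57e32 = 3.27e24 m/s².

3.27e24 m/s²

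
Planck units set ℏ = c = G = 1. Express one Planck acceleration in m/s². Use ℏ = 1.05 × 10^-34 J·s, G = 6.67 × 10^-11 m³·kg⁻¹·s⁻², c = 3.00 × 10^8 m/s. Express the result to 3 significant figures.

5.59 × 10^51 m/s²

Dimensional analysis gives a_P = √(c⁷/(ℏG)).
  = √(3.12 × 10^103)
  = 5.59 × 10^51 m/s²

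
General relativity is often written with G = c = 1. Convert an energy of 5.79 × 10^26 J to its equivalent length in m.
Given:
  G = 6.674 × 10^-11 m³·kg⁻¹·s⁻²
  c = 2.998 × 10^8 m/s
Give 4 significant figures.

4.783 × 10^-18 m

Energy → length via G/c⁴.
5.79 × 10^26 J × (G/c⁴) = 4.783 × 10^-18 m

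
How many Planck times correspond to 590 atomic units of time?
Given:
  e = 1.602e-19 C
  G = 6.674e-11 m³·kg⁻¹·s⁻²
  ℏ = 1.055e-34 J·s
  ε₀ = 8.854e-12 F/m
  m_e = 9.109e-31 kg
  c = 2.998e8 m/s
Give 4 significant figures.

atomic unit of time: τ_au = (4πε₀)²ℏ³/(m_e e⁴) = 2.423e-17 s
Planck time: t_P = √(ℏG/c⁵) = 5.392e-44 s
590 × 2.423e-17 / 5.392e-44 = 2.651e29

2.651e29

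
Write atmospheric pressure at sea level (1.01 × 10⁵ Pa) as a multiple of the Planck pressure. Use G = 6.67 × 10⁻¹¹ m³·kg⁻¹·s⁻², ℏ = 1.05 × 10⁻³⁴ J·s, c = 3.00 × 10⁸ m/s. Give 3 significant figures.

Planck pressure: p_P = c⁷/(ℏG²) = 4.68 × 10¹¹³ Pa.
1.01 × 10⁵ / 4.68 × 10¹¹³ = 2.16 × 10⁻¹⁰⁹

2.16 × 10⁻¹⁰⁹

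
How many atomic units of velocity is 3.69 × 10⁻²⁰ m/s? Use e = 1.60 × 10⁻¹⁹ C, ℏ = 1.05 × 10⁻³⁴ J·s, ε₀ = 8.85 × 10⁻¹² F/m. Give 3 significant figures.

atomic unit of velocity: v_au = e²/(4πε₀ℏ) = 2.19 × 10⁶ m/s.
3.69 × 10⁻²⁰ / 2.19 × 10⁶ = 1.68 × 10⁻²⁶

1.68 × 10⁻²⁶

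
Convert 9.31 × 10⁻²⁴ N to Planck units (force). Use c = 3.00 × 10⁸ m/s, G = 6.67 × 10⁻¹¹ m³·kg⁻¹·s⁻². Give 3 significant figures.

7.67 × 10⁻⁶⁸

Planck force: F_P = c⁴/G = 1.21 × 10⁴⁴ N.
9.31 × 10⁻²⁴ / 1.21 × 10⁴⁴ = 7.67 × 10⁻⁶⁸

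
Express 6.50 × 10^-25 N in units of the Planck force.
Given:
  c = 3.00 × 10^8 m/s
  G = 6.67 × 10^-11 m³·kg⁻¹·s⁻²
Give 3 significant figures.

5.35 × 10^-69

Planck force: F_P = c⁴/G = 1.21 × 10^44 N.
6.50 × 10^-25 / 1.21 × 10^44 = 5.35 × 10^-69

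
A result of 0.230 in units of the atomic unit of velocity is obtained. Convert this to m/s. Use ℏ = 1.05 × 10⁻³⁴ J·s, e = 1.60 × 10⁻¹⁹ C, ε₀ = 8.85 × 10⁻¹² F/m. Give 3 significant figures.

One atomic unit of velocity: v_au = e²/(4πε₀ℏ) = 2.19 × 10⁶ m/s.
0.230 × 2.19 × 10⁶ m/s = 5.04 × 10⁵ m/s

5.04 × 10⁵ m/s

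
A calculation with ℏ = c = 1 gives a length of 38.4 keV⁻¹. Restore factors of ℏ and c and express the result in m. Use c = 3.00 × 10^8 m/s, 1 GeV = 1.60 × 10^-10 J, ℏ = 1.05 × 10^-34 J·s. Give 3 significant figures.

A length is [E]⁻¹ in ℏ=c=1; restore one factor of ℏc.
1 GeV⁻¹ → ℏc × (1 GeV in J)⁻¹ = 1.97 × 10^-16 m.
Convert the energy scale: 38.4 keV⁻¹ = 3.84 × 10^7 GeV⁻¹.
Result: 3.84 × 10^7 × 1.97 × 10^-16 = 7.56 × 10^-9 m.

7.56 × 10^-9 m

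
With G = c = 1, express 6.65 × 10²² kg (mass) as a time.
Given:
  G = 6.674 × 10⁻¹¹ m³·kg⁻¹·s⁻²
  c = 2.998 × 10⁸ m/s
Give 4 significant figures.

1.647 × 10⁻¹³ s

Mass → time via G/c³.
6.65 × 10²² kg × (G/c³) = 1.647 × 10⁻¹³ s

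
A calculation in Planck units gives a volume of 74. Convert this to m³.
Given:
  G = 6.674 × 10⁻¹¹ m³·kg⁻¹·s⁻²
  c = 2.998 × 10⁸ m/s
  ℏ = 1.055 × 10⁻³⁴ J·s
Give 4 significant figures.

3.126 × 10⁻¹⁰³ m³

One Planck volume: V_P = (ℏG/c³)^(3/2) = 4.224 × 10⁻¹⁰⁵ m³.
74 × 4.224 × 10⁻¹⁰⁵ m³ = 3.126 × 10⁻¹⁰³ m³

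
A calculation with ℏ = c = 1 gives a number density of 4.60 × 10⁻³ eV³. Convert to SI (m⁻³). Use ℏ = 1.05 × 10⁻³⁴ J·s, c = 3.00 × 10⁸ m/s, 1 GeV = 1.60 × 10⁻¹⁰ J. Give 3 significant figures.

6.03 × 10¹⁷ m⁻³

Number density is [L]⁻³ = [E]³/(ℏc)³.
1 GeV³ → 1/(ℏc)³ × (1 GeV in J)³ = 1.31 × 10⁴⁷ m⁻³.
Convert the energy scale: 4.60 × 10⁻³ eV³ = 4.60 × 10⁻³⁰ GeV³.
Result: 4.60 × 10⁻³⁰ × 1.31 × 10⁴⁷ = 6.03 × 10¹⁷ m⁻³.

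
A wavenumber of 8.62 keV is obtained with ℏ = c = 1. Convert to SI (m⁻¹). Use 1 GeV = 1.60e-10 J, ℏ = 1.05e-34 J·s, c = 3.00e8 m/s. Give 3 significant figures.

4.38e10 m⁻¹

Inverse length is [E]/(ℏc).
1 GeV → 1/(ℏc) × (1 GeV in J) = 5.08e15 m⁻¹.
Convert the energy scale: 8.62 keV = 8.62e-6 GeV.
Result: 8.62e-6 × 5.08e15 = 4.38e10 m⁻¹.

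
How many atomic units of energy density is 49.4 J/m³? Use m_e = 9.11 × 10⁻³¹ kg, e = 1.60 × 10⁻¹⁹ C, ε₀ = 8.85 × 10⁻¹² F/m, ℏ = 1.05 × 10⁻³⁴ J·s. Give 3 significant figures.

atomic unit of energy density: u_au = E_h/a₀³ = m_e⁴e¹⁰/((4πε₀)⁵ℏ⁸) = 3.01 × 10¹³ J/m³.
49.4 / 3.01 × 10¹³ = 1.64 × 10⁻¹²

1.64 × 10⁻¹²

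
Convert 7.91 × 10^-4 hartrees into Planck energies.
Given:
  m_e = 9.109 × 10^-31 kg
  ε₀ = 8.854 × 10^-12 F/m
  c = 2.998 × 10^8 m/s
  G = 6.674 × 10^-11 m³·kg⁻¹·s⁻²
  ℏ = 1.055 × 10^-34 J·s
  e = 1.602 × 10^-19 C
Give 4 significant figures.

1.760 × 10^-30

hartree: E_h = m_e e⁴/(4πε₀ℏ)² = 4.354 × 10^-18 J
Planck energy: E_P = √(ℏc⁵/G) = 1.957 × 10^9 J
7.91 × 10^-4 × 4.354 × 10^-18 / 1.957 × 10^9 = 1.760 × 10^-30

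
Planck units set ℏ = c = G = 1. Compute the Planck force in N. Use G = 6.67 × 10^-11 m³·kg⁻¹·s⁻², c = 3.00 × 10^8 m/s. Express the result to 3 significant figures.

Dimensional analysis gives F_P = c⁴/G.
  = 8.10 × 10^33 / 6.67 × 10^-11
  = 1.21 × 10^44 N

1.21 × 10^44 N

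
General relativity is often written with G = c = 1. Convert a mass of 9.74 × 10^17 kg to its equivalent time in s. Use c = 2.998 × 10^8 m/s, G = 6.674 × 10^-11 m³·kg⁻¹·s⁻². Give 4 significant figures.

2.412 × 10^-18 s

Mass → time via G/c³.
9.74 × 10^17 kg × (G/c³) = 2.412 × 10^-18 s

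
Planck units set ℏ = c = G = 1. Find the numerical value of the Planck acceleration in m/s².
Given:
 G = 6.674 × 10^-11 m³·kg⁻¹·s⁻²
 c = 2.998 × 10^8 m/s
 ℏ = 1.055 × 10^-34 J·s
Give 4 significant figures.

The unique combination of the constants set to 1 with dimensions of acceleration is a_P = √(c⁷/(ℏG)).
  = √(3.092 × 10^103)
  = 5.560 × 10^51 m/s²

5.560 × 10^51 m/s²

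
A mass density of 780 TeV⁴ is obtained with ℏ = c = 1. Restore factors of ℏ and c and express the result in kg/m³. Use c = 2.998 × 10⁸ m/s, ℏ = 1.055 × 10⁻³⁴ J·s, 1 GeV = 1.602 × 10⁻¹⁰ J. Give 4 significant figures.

1.806 × 10³⁵ kg/m³

Mass density is [E]/(c²[L]³) = [E]⁴/(ℏ³c⁵).
1 GeV⁴ → 1/(ℏ³c⁵) × (1 GeV in J)⁴ = 2.316 × 10²⁰ kg/m³.
Convert the energy scale: 780 TeV⁴ = 7.80 × 10¹⁴ GeV⁴.
Result: 7.80 × 10¹⁴ × 2.316 × 10²⁰ = 1.806 × 10³⁵ kg/m³.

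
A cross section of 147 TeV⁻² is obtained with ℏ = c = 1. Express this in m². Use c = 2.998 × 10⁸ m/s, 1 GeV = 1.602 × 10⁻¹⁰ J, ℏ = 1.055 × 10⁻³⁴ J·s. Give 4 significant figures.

5.730 × 10⁻³⁶ m²

Area is [L]² = [E]⁻²·(ℏc)²; restore (ℏc)².
1 GeV⁻² → (ℏc)² × (1 GeV in J)⁻² = 3.898 × 10⁻³² m².
Convert the energy scale: 147 TeV⁻² = 1.47 × 10⁻⁴ GeV⁻².
Result: 1.47 × 10⁻⁴ × 3.898 × 10⁻³² = 5.730 × 10⁻³⁶ m².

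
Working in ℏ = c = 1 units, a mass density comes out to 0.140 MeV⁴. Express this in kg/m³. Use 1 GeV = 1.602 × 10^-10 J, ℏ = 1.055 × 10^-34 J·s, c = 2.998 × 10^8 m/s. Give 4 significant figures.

3.242 × 10^7 kg/m³

Mass density is [E]/(c²[L]³) = [E]⁴/(ℏ³c⁵).
1 GeV⁴ → 1/(ℏ³c⁵) × (1 GeV in J)⁴ = 2.316 × 10^20 kg/m³.
Convert the energy scale: 0.140 MeV⁴ = 1.40 × 10^-13 GeV⁴.
Result: 1.40 × 10^-13 × 2.316 × 10^20 = 3.242 × 10^7 kg/m³.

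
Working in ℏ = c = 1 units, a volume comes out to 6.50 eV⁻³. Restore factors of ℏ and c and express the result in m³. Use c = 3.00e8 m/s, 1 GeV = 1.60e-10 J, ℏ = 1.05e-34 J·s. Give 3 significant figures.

Volume is [L]³ = [E]⁻³·(ℏc)³.
1 GeV⁻³ → (ℏc)³ × (1 GeV in J)⁻³ = 7.63e-48 m³.
Convert the energy scale: 6.50 eV⁻³ = 6.50e27 GeV⁻³.
Result: 6.50e27 × 7.63e-48 = 4.96e-20 m³.

4.96e-20 m³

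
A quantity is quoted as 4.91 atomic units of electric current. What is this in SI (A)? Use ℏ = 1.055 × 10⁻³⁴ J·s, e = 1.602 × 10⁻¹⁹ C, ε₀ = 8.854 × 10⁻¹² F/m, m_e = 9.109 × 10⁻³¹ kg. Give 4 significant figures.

One atomic unit of electric current: I_au = e E_h/ℏ = m_e e⁵/((4πε₀)²ℏ³) = 6.612 × 10⁻³ A.
4.91 × 6.612 × 10⁻³ A = 0.03246 A

0.03246 A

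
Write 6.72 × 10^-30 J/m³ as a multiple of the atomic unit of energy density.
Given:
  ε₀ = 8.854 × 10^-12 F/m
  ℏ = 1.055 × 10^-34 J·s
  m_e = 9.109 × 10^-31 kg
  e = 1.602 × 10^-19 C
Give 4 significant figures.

2.294 × 10^-43

atomic unit of energy density: u_au = E_h/a₀³ = m_e⁴e¹⁰/((4πε₀)⁵ℏ⁸) = 2.929 × 10^13 J/m³.
6.72 × 10^-30 / 2.929 × 10^13 = 2.294 × 10^-43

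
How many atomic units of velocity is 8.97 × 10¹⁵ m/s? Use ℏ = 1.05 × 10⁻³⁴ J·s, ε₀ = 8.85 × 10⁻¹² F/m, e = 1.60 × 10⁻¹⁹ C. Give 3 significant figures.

4.09 × 10⁹

atomic unit of velocity: v_au = e²/(4πε₀ℏ) = 2.19 × 10⁶ m/s.
8.97 × 10¹⁵ / 2.19 × 10⁶ = 4.09 × 10⁹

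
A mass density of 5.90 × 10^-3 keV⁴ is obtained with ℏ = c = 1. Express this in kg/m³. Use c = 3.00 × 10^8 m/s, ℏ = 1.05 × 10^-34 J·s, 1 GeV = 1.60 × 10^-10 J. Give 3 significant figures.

1.37 × 10^-6 kg/m³

Mass density is [E]/(c²[L]³) = [E]⁴/(ℏ³c⁵).
1 GeV⁴ → 1/(ℏ³c⁵) × (1 GeV in J)⁴ = 2.33 × 10^20 kg/m³.
Convert the energy scale: 5.90 × 10^-3 keV⁴ = 5.90 × 10^-27 GeV⁴.
Result: 5.90 × 10^-27 × 2.33 × 10^20 = 1.37 × 10^-6 kg/m³.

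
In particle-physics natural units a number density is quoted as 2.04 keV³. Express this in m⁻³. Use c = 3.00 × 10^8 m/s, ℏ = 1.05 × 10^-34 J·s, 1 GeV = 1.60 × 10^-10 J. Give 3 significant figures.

Number density is [L]⁻³ = [E]³/(ℏc)³.
1 GeV³ → 1/(ℏc)³ × (1 GeV in J)³ = 1.31 × 10^47 m⁻³.
Convert the energy scale: 2.04 keV³ = 2.04 × 10^-18 GeV³.
Result: 2.04 × 10^-18 × 1.31 × 10^47 = 2.67 × 10^29 m⁻³.

2.67 × 10^29 m⁻³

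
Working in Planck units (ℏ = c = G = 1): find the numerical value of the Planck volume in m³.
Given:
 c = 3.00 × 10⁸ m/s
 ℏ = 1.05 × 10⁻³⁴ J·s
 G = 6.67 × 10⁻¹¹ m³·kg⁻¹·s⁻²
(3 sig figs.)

From ℏ = c = G = 1 the volume scale is V_P = (ℏG/c³)^(3/2).
  = √(1.75 × 10⁻²⁰⁹)
  = 4.18 × 10⁻¹⁰⁵ m³

4.18 × 10⁻¹⁰⁵ m³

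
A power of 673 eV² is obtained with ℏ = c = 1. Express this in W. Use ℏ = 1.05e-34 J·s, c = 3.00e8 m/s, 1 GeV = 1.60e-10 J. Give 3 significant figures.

0.164 W

Power is [E]/[T] = [E]²/ℏ.
1 GeV² → 1/ℏ × (1 GeV in J)² = 2.44e14 W.
Convert the energy scale: 673 eV² = 6.73e-16 GeV².
Result: 6.73e-16 × 2.44e14 = 0.164 W.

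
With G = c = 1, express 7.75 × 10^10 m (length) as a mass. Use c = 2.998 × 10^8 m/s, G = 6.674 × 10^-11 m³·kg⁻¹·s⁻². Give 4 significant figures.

1.044 × 10^38 kg

Length → mass via c²/G.
7.75 × 10^10 m × (c²/G) = 1.044 × 10^38 kg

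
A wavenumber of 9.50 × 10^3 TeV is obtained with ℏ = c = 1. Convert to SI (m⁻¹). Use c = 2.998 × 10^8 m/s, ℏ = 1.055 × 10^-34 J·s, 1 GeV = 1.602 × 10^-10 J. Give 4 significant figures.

Inverse length is [E]/(ℏc).
1 GeV → 1/(ℏc) × (1 GeV in J) = 5.065 × 10^15 m⁻¹.
Convert the energy scale: 9.50 × 10^3 TeV = 9.50 × 10^6 GeV.
Result: 9.50 × 10^6 × 5.065 × 10^15 = 4.812 × 10^22 m⁻¹.

4.812 × 10^22 m⁻¹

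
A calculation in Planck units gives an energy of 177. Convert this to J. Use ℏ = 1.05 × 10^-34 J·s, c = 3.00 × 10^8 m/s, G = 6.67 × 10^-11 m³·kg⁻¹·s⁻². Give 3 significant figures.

One Planck energy: E_P = √(ℏc⁵/G) = 1.96 × 10^9 J.
177 × 1.96 × 10^9 J = 3.46 × 10^11 J

3.46 × 10^11 J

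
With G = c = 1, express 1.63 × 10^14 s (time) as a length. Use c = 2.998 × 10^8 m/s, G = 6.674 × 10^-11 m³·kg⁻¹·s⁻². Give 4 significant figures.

Time → length via c.
1.63 × 10^14 s × (c) = 4.887 × 10^22 m

4.887 × 10^22 m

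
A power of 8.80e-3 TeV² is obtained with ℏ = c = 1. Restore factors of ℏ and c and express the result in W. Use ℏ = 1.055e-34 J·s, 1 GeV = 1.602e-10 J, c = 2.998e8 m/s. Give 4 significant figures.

2.141e18 W

Power is [E]/[T] = [E]²/ℏ.
1 GeV² → 1/ℏ × (1 GeV in J)² = 2.433e14 W.
Convert the energy scale: 8.80e-3 TeV² = 8.80e3 GeV².
Result: 8.80e3 × 2.433e14 = 2.141e18 W.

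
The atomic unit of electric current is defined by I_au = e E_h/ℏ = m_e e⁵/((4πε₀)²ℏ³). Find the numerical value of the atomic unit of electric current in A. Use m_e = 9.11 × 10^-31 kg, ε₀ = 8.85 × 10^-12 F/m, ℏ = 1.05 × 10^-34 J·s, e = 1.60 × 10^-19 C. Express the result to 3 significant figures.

I_au = e E_h/ℏ = m_e e⁵/((4πε₀)²ℏ³)
E_h = 4.38 × 10^-18 J
e·E_h/ℏ = 6.67 × 10^-3 A

6.67 × 10^-3 A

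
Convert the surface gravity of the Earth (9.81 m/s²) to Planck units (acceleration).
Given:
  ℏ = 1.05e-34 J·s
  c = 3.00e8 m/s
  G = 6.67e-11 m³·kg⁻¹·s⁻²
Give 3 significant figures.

1.76e-51

Planck acceleration: a_P = √(c⁷/(ℏG)) = 5.59e51 m/s².
9.81 / 5.59e51 = 1.76e-51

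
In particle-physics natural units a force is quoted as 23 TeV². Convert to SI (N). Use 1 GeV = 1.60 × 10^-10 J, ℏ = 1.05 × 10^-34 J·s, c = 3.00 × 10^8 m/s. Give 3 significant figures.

1.87 × 10^13 N

Force is [E]/[L] = [E]²/(ℏc); restore (ℏc)⁻¹.
1 GeV² → 1/(ℏc) × (1 GeV in J)² = 8.13 × 10^5 N.
Convert the energy scale: 23 TeV² = 2.30 × 10^7 GeV².
Result: 2.30 × 10^7 × 8.13 × 10^5 = 1.87 × 10^13 N.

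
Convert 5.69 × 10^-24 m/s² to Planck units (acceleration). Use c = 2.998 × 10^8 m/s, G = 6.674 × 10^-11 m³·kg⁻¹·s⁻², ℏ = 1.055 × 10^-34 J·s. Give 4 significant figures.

1.023 × 10^-75

Planck acceleration: a_P = √(c⁷/(ℏG)) = 5.560 × 10^51 m/s².
5.69 × 10^-24 / 5.560 × 10^51 = 1.023 × 10^-75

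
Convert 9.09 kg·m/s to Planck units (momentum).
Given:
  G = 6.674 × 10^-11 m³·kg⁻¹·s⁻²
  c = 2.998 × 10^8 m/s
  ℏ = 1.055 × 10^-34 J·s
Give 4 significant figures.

1.393

Planck momentum: p_P = √(ℏc³/G) = 6.527 kg·m/s.
9.09 / 6.527 = 1.393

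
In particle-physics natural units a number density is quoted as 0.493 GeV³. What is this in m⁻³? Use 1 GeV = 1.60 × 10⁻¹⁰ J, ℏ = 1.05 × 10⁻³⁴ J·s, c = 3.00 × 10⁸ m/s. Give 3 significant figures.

Number density is [L]⁻³ = [E]³/(ℏc)³.
1 GeV³ → 1/(ℏc)³ × (1 GeV in J)³ = 1.31 × 10⁴⁷ m⁻³.
Result: 0.493 × 1.31 × 10⁴⁷ = 6.46 × 10⁴⁶ m⁻³.

6.46 × 10⁴⁶ m⁻³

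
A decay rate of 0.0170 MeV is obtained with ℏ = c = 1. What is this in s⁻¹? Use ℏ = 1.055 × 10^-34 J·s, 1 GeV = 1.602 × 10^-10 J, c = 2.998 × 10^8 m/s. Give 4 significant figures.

2.581 × 10^19 s⁻¹

A rate is [E]/ℏ; divide by ℏ.
1 GeV → 1/ℏ × (1 GeV in J) = 1.518 × 10^24 s⁻¹.
Convert the energy scale: 0.0170 MeV = 1.70 × 10^-5 GeV.
Result: 1.70 × 10^-5 × 1.518 × 10^24 = 2.581 × 10^19 s⁻¹.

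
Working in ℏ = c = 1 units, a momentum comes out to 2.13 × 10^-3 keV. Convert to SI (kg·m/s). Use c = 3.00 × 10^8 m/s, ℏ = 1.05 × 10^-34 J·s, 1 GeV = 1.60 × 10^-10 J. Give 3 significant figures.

1.14 × 10^-27 kg·m/s

Momentum is [E]/c; divide by c.
1 GeV → 1/c × (1 GeV in J) = 5.33 × 10^-19 kg·m/s.
Convert the energy scale: 2.13 × 10^-3 keV = 2.13 × 10^-9 GeV.
Result: 2.13 × 10^-9 × 5.33 × 10^-19 = 1.14 × 10^-27 kg·m/s.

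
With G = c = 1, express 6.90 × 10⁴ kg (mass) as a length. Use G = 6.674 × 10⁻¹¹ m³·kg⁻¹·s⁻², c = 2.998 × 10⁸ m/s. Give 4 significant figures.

5.124 × 10⁻²³ m

In G = c = 1 units mass has dimensions of length; the conversion factor is G/c².
6.90 × 10⁴ kg × (G/c²) = 5.124 × 10⁻²³ m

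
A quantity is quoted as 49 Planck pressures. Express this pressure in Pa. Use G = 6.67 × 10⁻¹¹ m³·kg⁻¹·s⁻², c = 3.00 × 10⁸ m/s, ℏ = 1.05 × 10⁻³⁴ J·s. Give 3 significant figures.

One Planck pressure: p_P = c⁷/(ℏG²) = 4.68 × 10¹¹³ Pa.
49 × 4.68 × 10¹¹³ Pa = 2.29 × 10¹¹⁵ Pa

2.29 × 10¹¹⁵ Pa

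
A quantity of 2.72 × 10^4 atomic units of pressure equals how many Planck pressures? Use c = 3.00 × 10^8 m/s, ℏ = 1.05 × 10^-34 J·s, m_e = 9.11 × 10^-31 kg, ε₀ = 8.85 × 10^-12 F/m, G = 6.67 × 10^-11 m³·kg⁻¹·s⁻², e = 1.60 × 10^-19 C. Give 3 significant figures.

atomic unit of pressure: P_au = E_h/a₀³ = m_e⁴e¹⁰/((4πε₀)⁵ℏ⁸) = 3.01 × 10^13 Pa
Planck pressure: p_P = c⁷/(ℏG²) = 4.68 × 10^113 Pa
2.72 × 10^4 × 3.01 × 10^13 / 4.68 × 10^113 = 1.75 × 10^-96

1.75 × 10^-96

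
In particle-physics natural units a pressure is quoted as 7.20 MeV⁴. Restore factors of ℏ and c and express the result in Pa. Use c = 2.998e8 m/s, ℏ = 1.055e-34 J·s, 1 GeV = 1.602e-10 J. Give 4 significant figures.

Pressure is [E]/[L]³ = [E]⁴/(ℏc)³.
1 GeV⁴ → 1/(ℏc)³ × (1 GeV in J)⁴ = 2.082e37 Pa.
Convert the energy scale: 7.20 MeV⁴ = 7.20e-12 GeV⁴.
Result: 7.20e-12 × 2.082e37 = 1.499e26 Pa.

1.499e26 Pa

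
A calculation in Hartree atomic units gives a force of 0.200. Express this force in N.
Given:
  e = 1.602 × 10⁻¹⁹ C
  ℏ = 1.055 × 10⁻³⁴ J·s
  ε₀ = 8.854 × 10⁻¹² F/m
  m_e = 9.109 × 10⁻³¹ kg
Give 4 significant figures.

One atomic unit of force: F_au = E_h/a₀ = m_e²e⁶/((4πε₀)³ℏ⁴) = 8.220 × 10⁻⁸ N.
0.200 × 8.220 × 10⁻⁸ N = 1.644 × 10⁻⁸ N

1.644 × 10⁻⁸ N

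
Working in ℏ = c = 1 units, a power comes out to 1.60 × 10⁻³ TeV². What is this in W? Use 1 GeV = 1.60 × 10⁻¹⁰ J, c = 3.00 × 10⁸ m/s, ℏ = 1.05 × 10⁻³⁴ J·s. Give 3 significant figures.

Power is [E]/[T] = [E]²/ℏ.
1 GeV² → 1/ℏ × (1 GeV in J)² = 2.44 × 10¹⁴ W.
Convert the energy scale: 1.60 × 10⁻³ TeV² = 1.60 × 10³ GeV².
Result: 1.60 × 10³ × 2.44 × 10¹⁴ = 3.90 × 10¹⁷ W.

3.90 × 10¹⁷ W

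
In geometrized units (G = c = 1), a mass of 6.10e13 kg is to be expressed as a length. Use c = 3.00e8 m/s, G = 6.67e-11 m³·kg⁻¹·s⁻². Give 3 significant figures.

4.52e-14 m

In G = c = 1 units mass has dimensions of length; the conversion factor is G/c².
6.10e13 kg × (G/c²) = 4.52e-14 m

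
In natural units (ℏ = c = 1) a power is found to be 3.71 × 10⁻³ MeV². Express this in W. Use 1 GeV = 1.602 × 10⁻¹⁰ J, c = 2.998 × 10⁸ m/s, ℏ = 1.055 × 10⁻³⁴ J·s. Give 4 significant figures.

9.025 × 10⁵ W

Power is [E]/[T] = [E]²/ℏ.
1 GeV² → 1/ℏ × (1 GeV in J)² = 2.433 × 10¹⁴ W.
Convert the energy scale: 3.71 × 10⁻³ MeV² = 3.71 × 10⁻⁹ GeV².
Result: 3.71 × 10⁻⁹ × 2.433 × 10¹⁴ = 9.025 × 10⁵ W.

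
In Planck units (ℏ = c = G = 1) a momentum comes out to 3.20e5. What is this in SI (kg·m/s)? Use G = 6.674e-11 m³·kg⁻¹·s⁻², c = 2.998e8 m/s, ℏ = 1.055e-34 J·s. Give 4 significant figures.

2.088e6 kg·m/s

One Planck momentum: p_P = √(ℏc³/G) = 6.527 kg·m/s.
3.20e5 × 6.527 kg·m/s = 2.088e6 kg·m/s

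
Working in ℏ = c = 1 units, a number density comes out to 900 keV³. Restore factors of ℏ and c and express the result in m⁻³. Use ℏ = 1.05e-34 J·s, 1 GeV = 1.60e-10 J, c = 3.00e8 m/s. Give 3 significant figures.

Number density is [L]⁻³ = [E]³/(ℏc)³.
1 GeV³ → 1/(ℏc)³ × (1 GeV in J)³ = 1.31e47 m⁻³.
Convert the energy scale: 900 keV³ = 9.00e-16 GeV³.
Result: 9.00e-16 × 1.31e47 = 1.18e32 m⁻³.

1.18e32 m⁻³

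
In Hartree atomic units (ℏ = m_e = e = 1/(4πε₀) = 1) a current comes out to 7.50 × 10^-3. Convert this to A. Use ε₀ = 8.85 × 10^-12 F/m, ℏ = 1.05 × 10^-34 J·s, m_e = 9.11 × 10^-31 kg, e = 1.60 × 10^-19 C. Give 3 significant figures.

One atomic unit of electric current: I_au = e E_h/ℏ = m_e e⁵/((4πε₀)²ℏ³) = 6.67 × 10^-3 A.
7.50 × 10^-3 × 6.67 × 10^-3 A = 5.00 × 10^-5 A

5.00 × 10^-5 A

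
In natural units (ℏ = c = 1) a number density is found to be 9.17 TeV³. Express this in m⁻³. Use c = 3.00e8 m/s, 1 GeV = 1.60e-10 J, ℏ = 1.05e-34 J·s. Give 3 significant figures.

Number density is [L]⁻³ = [E]³/(ℏc)³.
1 GeV³ → 1/(ℏc)³ × (1 GeV in J)³ = 1.31e47 m⁻³.
Convert the energy scale: 9.17 TeV³ = 9.17e9 GeV³.
Result: 9.17e9 × 1.31e47 = 1.20e57 m⁻³.

1.20e57 m⁻³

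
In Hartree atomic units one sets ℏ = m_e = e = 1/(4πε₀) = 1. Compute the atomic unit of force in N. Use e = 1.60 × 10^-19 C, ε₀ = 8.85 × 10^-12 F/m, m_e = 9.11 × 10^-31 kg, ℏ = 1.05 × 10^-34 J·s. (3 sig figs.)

F_au = E_h/a₀ = m_e²e⁶/((4πε₀)³ℏ⁴)
E_h = 4.38 × 10^-18 J
a₀ = 5.26 × 10^-11 m
E_h/a₀ = 8.33 × 10^-8 N

8.33 × 10^-8 N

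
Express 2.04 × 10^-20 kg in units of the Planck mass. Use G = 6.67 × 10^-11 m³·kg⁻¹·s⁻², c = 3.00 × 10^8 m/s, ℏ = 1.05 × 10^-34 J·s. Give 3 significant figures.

Planck mass: m_P = √(ℏc/G) = 2.17 × 10^-8 kg.
2.04 × 10^-20 / 2.17 × 10^-8 = 9.39 × 10^-13

9.39 × 10^-13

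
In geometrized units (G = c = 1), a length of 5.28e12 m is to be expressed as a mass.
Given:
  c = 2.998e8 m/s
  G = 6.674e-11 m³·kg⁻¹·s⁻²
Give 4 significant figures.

7.111e39 kg

Length → mass via c²/G.
5.28e12 m × (c²/G) = 7.111e39 kg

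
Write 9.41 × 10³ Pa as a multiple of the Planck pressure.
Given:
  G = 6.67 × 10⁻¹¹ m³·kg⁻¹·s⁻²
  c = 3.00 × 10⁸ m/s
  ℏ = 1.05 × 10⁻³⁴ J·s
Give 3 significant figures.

2.01 × 10⁻¹¹⁰

Planck pressure: p_P = c⁷/(ℏG²) = 4.68 × 10¹¹³ Pa.
9.41 × 10³ / 4.68 × 10¹¹³ = 2.01 × 10⁻¹¹⁰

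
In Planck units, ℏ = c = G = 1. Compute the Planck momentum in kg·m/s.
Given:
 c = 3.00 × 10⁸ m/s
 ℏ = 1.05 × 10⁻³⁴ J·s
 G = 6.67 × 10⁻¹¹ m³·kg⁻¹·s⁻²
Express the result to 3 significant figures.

From ℏ = c = G = 1 the momentum scale is p_P = √(ℏc³/G).
  = √(42.5)
  = 6.52 kg·m/s

6.52 kg·m/s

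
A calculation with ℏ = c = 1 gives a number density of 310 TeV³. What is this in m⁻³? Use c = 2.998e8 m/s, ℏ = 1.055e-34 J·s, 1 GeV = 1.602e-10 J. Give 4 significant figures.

4.028e58 m⁻³

Number density is [L]⁻³ = [E]³/(ℏc)³.
1 GeV³ → 1/(ℏc)³ × (1 GeV in J)³ = 1.299e47 m⁻³.
Convert the energy scale: 310 TeV³ = 3.10e11 GeV³.
Result: 3.10e11 × 1.299e47 = 4.028e58 m⁻³.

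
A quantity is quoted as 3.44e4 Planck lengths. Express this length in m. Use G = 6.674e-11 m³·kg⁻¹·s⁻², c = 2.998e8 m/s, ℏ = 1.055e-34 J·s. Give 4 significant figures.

5.561e-31 m

One Planck length: ℓ_P = √(ℏG/c³) = 1.616e-35 m.
3.44e4 × 1.616e-35 m = 5.561e-31 m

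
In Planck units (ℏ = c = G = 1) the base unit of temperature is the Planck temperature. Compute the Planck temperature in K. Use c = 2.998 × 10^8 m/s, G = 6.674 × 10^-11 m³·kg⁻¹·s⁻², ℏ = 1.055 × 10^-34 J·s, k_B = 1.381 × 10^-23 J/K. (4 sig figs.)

1.417 × 10^32 K

T_P = √(ℏc⁵/G) / k_B
  = √(3.828 × 10^18) × 7.241 × 10^22
  = 1.417 × 10^32 K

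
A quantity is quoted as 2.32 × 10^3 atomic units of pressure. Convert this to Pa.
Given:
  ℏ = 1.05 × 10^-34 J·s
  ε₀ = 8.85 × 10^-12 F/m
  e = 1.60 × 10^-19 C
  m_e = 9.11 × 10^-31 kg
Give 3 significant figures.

6.99 × 10^16 Pa

One atomic unit of pressure: P_au = E_h/a₀³ = m_e⁴e¹⁰/((4πε₀)⁵ℏ⁸) = 3.01 × 10^13 Pa.
2.32 × 10^3 × 3.01 × 10^13 Pa = 6.99 × 10^16 Pa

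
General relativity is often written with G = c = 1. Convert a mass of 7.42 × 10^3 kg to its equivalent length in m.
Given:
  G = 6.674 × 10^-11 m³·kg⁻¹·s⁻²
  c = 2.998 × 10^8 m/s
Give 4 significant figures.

In G = c = 1 units mass has dimensions of length; the conversion factor is G/c².
7.42 × 10^3 kg × (G/c²) = 5.510 × 10^-24 m

5.510 × 10^-24 m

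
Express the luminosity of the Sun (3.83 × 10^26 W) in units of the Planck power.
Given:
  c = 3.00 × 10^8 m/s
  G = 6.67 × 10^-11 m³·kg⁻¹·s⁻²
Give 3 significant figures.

Planck power: P_P = c⁵/G = 3.64 × 10^52 W.
3.83 × 10^26 / 3.64 × 10^52 = 1.05 × 10^-26

1.05 × 10^-26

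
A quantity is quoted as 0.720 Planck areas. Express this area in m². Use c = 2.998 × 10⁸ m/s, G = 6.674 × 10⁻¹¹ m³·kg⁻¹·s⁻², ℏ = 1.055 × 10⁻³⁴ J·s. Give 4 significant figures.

One Planck area: A_P = ℏG/c³ = 2.613 × 10⁻⁷⁰ m².
0.720 × 2.613 × 10⁻⁷⁰ m² = 1.881 × 10⁻⁷⁰ m²

1.881 × 10⁻⁷⁰ m²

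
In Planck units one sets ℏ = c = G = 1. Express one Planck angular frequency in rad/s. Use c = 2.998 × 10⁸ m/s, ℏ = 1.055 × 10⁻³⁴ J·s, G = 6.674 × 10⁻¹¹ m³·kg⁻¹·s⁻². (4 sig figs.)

ω_P = √(c⁵/(ℏG))
  = √(3.440 × 10⁸⁶)
  = 1.855 × 10⁴³ rad/s

1.855 × 10⁴³ rad/s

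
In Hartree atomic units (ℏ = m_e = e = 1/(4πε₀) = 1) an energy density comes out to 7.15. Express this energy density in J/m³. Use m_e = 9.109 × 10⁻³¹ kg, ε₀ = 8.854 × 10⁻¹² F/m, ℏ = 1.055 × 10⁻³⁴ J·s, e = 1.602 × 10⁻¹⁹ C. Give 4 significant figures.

2.094 × 10¹⁴ J/m³

One atomic unit of energy density: u_au = E_h/a₀³ = m_e⁴e¹⁰/((4πε₀)⁵ℏ⁸) = 2.929 × 10¹³ J/m³.
7.15 × 2.929 × 10¹³ J/m³ = 2.094 × 10¹⁴ J/m³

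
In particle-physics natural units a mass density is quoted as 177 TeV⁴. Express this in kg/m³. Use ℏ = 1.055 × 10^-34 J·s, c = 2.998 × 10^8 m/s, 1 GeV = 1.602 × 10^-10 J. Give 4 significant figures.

Mass density is [E]/(c²[L]³) = [E]⁴/(ℏ³c⁵).
1 GeV⁴ → 1/(ℏ³c⁵) × (1 GeV in J)⁴ = 2.316 × 10^20 kg/m³.
Convert the energy scale: 177 TeV⁴ = 1.77 × 10^14 GeV⁴.
Result: 1.77 × 10^14 × 2.316 × 10^20 = 4.099 × 10^34 kg/m³.

4.099 × 10^34 kg/m³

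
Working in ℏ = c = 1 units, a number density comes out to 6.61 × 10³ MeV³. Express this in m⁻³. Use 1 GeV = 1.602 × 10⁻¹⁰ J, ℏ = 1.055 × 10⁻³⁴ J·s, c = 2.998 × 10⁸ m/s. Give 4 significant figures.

8.589 × 10⁴¹ m⁻³

Number density is [L]⁻³ = [E]³/(ℏc)³.
1 GeV³ → 1/(ℏc)³ × (1 GeV in J)³ = 1.299 × 10⁴⁷ m⁻³.
Convert the energy scale: 6.61 × 10³ MeV³ = 6.61 × 10⁻⁶ GeV³.
Result: 6.61 × 10⁻⁶ × 1.299 × 10⁴⁷ = 8.589 × 10⁴¹ m⁻³.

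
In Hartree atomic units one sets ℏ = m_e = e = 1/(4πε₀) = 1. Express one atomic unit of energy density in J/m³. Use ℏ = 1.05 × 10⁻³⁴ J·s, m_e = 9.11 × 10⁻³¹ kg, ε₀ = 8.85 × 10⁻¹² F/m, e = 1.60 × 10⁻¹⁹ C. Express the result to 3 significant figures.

u_au = E_h/a₀³ = m_e⁴e¹⁰/((4πε₀)⁵ℏ⁸)
E_h = 4.38 × 10⁻¹⁸ J
a₀ = 5.26 × 10⁻¹¹ m
E_h/a₀³ = 3.01 × 10¹³ J/m³

3.01 × 10¹³ J/m³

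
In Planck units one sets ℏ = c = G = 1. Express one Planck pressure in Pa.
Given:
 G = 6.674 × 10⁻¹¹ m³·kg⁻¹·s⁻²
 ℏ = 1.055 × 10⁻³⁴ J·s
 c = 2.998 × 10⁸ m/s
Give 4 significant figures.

4.632 × 10¹¹³ Pa

p_P = c⁷/(ℏG²)
  = 2.177 × 10⁵⁹ / 4.699 × 10⁻⁵⁵
  = 4.632 × 10¹¹³ Pa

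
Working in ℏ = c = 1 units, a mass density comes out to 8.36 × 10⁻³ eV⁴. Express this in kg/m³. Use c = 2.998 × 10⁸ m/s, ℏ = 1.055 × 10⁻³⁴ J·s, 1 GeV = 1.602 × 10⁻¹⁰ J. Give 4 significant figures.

Mass density is [E]/(c²[L]³) = [E]⁴/(ℏ³c⁵).
1 GeV⁴ → 1/(ℏ³c⁵) × (1 GeV in J)⁴ = 2.316 × 10²⁰ kg/m³.
Convert the energy scale: 8.36 × 10⁻³ eV⁴ = 8.36 × 10⁻³⁹ GeV⁴.
Result: 8.36 × 10⁻³⁹ × 2.316 × 10²⁰ = 1.936 × 10⁻¹⁸ kg/m³.

1.936 × 10⁻¹⁸ kg/m³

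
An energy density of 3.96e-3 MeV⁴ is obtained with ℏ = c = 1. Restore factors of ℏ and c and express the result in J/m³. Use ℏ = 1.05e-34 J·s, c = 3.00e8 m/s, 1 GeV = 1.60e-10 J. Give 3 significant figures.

[E]/[L]³ = [E]⁴/(ℏc)³; restore (ℏc)⁻³.
1 GeV⁴ → 1/(ℏc)³ × (1 GeV in J)⁴ = 2.10e37 J/m³.
Convert the energy scale: 3.96e-3 MeV⁴ = 3.96e-15 GeV⁴.
Result: 3.96e-15 × 2.10e37 = 8.30e22 J/m³.

8.30e22 J/m³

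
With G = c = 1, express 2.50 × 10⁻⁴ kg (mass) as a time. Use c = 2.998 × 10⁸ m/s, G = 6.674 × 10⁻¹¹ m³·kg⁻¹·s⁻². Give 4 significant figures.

6.192 × 10⁻⁴⁰ s

Mass → time via G/c³.
2.50 × 10⁻⁴ kg × (G/c³) = 6.192 × 10⁻⁴⁰ s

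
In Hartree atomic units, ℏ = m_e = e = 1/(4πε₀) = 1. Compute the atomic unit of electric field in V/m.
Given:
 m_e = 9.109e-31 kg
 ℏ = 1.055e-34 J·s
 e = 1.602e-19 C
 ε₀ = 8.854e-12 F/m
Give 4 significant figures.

5.131e11 V/m

The unique combination of the constants set to 1 with dimensions of electric field is E_au = E_h/(e a₀) = m_e²e⁵/((4πε₀)³ℏ⁴).
E_h = 4.354e-18 J
a₀ = 5.297e-11 m
E_h/(e·a₀) = 5.131e11 V/m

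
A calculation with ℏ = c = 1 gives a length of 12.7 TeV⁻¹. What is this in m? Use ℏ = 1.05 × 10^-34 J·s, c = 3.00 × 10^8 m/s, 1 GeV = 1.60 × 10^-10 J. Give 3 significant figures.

A length is [E]⁻¹ in ℏ=c=1; restore one factor of ℏc.
1 GeV⁻¹ → ℏc × (1 GeV in J)⁻¹ = 1.97 × 10^-16 m.
Convert the energy scale: 12.7 TeV⁻¹ = 0.0127 GeV⁻¹.
Result: 0.0127 × 1.97 × 10^-16 = 2.50 × 10^-18 m.

2.50 × 10^-18 m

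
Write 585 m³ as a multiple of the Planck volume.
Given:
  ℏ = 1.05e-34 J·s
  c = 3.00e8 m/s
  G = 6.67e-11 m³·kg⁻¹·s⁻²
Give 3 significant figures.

1.40e107

Planck volume: V_P = (ℏG/c³)^(3/2) = 4.18e-105 m³.
585 / 4.18e-105 = 1.40e107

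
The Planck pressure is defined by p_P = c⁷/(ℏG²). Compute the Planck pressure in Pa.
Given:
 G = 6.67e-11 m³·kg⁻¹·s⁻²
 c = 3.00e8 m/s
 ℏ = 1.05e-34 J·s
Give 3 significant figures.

4.68e113 Pa

p_P = c⁷/(ℏG²)
  = 2.19e59 / 4.67e-55
  = 4.68e113 Pa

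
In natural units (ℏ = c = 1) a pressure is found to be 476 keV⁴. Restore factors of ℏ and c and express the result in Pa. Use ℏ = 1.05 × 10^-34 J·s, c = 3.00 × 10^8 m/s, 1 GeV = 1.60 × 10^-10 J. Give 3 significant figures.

Pressure is [E]/[L]³ = [E]⁴/(ℏc)³.
1 GeV⁴ → 1/(ℏc)³ × (1 GeV in J)⁴ = 2.10 × 10^37 Pa.
Convert the energy scale: 476 keV⁴ = 4.76 × 10^-22 GeV⁴.
Result: 4.76 × 10^-22 × 2.10 × 10^37 = 9.98 × 10^15 Pa.

9.98 × 10^15 Pa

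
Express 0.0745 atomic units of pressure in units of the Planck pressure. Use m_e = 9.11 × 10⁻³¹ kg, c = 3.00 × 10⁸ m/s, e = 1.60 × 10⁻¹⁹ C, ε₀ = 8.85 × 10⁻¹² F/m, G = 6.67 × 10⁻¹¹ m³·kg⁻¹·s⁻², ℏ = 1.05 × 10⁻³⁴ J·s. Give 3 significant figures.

4.79 × 10⁻¹⁰²

atomic unit of pressure: P_au = E_h/a₀³ = m_e⁴e¹⁰/((4πε₀)⁵ℏ⁸) = 3.01 × 10¹³ Pa
Planck pressure: p_P = c⁷/(ℏG²) = 4.68 × 10¹¹³ Pa
0.0745 × 3.01 × 10¹³ / 4.68 × 10¹¹³ = 4.79 × 10⁻¹⁰²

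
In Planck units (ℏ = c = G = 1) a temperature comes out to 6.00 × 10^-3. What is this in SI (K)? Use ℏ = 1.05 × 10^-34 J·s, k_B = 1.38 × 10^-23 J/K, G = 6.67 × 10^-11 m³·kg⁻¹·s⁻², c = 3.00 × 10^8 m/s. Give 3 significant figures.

One Planck temperature: T_P = √(ℏc⁵/G) / k_B = 1.42 × 10^32 K.
6.00 × 10^-3 × 1.42 × 10^32 K = 8.50 × 10^29 K

8.50 × 10^29 K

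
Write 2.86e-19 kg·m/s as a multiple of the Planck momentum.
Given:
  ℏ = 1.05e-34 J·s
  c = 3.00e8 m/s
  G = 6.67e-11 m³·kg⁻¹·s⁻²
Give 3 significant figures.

4.39e-20

Planck momentum: p_P = √(ℏc³/G) = 6.52 kg·m/s.
2.86e-19 / 6.52 = 4.39e-20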